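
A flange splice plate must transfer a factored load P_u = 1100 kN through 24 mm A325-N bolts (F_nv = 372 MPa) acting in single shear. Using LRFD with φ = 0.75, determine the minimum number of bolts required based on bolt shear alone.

A_b = π·24²/4 = 452.4 mm².
Per-bolt design strength φR_n = 0.75 × 372 × 452.4 × 1 / 1000 = 126.2 kN.
n ≥ 1100 / 126.2 = 8.715 → use 9 bolts.

9 bolts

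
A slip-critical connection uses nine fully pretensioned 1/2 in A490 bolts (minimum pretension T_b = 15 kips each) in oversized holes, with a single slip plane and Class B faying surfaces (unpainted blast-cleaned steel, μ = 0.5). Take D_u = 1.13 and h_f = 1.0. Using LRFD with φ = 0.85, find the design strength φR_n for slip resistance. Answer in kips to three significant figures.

64.8 kips

R_n = μ · D_u · h_f · T_b · n_s · n_b = 0.5 × 1.13 × 1.0 × 15 × 1 × 9 = 76.27 kips.
Design strength φR_n = 0.85 × 76.27 = 64.8 kips.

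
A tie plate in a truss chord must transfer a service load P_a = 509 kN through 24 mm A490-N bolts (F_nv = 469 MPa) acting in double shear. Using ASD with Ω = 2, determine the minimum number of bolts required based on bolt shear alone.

3 bolts

A_b = π·24²/4 = 452.4 mm².
Per-bolt allowable strength R_n/Ω = 469 × 452.4 × 2 / 1000 / 2 = 212.2 kN.
n ≥ 509 / 212.2 = 2.399 → use 3 bolts.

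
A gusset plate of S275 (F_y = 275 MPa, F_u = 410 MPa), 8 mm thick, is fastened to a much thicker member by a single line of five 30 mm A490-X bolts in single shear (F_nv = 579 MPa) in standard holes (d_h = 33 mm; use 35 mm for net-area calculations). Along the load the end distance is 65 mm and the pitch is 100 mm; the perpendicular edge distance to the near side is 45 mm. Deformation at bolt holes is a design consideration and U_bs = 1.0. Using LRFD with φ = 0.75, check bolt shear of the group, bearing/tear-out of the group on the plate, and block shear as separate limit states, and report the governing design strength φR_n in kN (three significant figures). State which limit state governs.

Bolt shear: A_b = π·30²/4 = 706.9 mm²; R_n = 579 × 706.9 × 5 × 1 / 1000 = 2046 kN → 0.75 × 2046 = 1530 kN.
Bearing: edge l_c = 48.5, r_n = 190.9 kN; interior l_c = 67, r_n = 236.2 kN; R_n = 190.9 + 4·236.2 = 1136 kN → 852 kN.
Block shear: A_gv = 3720, A_nv = 2460, A_nt = 220 mm²; R_n = min(0.6F_uA_nv, 0.6F_yA_gv) + U_bs·F_u·A_nt = 695.4 kN → 522 kN.
Block shear governs: 522 kN.

522 kN (block shear governs)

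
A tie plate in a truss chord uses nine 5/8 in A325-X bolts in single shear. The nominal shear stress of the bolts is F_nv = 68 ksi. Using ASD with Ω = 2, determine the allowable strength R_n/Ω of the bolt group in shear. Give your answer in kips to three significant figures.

93.9 kips

A_b = π × 0.625² / 4 = 0.3068 in².
R_n = F_nv · A_b · n · n_s = 68 × 0.3068 × 9 × 1 = 187.8 kips.
Allowable strength R_n/Ω = 187.8 / 2 = 93.9 kips.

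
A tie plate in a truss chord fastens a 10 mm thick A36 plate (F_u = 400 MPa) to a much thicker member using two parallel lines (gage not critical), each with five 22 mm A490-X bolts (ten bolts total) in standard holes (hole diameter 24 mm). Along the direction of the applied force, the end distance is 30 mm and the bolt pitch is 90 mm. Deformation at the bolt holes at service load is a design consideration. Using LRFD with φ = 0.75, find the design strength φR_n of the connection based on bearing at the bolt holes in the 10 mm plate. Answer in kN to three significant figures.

1400 kN

Per bolt r_n = 1.2 l_c t F_u ≤ 2.4 d t F_u; upper limit = 2.4 × 22 × 10 × 400 / 1000 = 211.2 kN.
Edge bolt: l_c = 30 − 24/2 = 18 mm → 1.2 × 18 × 10 × 400 / 1000 = 86.4 → r_n = 86.4 kN.
Interior bolts: l_c = 90 − 24 = 66 mm → 1.2 × 66 × 10 × 400 / 1000 = 316.8 → r_n = 211.2 kN.
R_n = 2 × 86.4 + 8 × 211.2 = 1862 kN.
Design strength φR_n = 0.75 × 1862 = 1400 kN.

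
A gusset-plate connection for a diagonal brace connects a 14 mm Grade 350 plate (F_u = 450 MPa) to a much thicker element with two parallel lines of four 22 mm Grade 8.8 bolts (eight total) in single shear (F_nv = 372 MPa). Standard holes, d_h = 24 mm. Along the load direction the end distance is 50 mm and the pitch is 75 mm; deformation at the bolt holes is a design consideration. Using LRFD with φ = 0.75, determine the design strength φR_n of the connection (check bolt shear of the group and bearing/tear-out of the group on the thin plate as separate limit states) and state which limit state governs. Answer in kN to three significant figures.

Bolt shear: A_b = π·22²/4 = 380.1 mm²; R_n = 372 × 380.1 × 8 × 1 / 1000 = 1131 kN → 0.75 × 1131 = 848 kN.
Bearing (1.2 l_c t F_u ≤ 2.4 d t F_u): upper limit = 2.4·22·14·450 / 1000 = 332.6 kN.
  Edge l_c = 50 − 24/2 = 38 → r_n = 287.3 kN; interior l_c = 75 − 24 = 51 → r_n = 332.6 kN.
  R_n,bearing = 2·287.3 + 6·332.6 = 2570 kN → 0.75 × 2570 = 1930 kN.
Bolt shear governs: 848 kN.

848 kN (bolt shear governs)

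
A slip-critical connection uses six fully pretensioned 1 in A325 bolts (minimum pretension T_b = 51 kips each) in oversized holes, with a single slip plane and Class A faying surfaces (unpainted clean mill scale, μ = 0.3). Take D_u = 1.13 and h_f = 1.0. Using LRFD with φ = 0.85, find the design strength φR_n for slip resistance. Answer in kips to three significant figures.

R_n = μ · D_u · h_f · T_b · n_s · n_b = 0.3 × 1.13 × 1.0 × 51 × 1 × 6 = 103.7 kips.
Design strength φR_n = 0.85 × 103.7 = 88.2 kips.

88.2 kips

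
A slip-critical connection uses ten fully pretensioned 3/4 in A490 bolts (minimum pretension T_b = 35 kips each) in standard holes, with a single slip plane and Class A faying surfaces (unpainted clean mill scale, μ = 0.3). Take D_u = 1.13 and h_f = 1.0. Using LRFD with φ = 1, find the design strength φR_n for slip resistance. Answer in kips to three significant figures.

119 kips

R_n = μ · D_u · h_f · T_b · n_s · n_b = 0.3 × 1.13 × 1.0 × 35 × 1 × 10 = 118.6 kips.
Design strength φR_n = 1 × 118.6 = 119 kips.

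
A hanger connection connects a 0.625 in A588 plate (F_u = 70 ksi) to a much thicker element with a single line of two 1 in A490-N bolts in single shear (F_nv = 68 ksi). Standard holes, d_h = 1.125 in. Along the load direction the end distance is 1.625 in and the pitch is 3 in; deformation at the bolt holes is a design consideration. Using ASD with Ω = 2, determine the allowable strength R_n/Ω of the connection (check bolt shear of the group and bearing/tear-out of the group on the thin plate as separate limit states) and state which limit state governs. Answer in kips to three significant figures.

Bolt shear: A_b = π·1²/4 = 0.7854 in²; R_n = 68 × 0.7854 × 2 × 1 = 106.8 kips → 106.8 / 2 = 53.4 kips.
Bearing (1.2 l_c t F_u ≤ 2.4 d t F_u): upper limit = 2.4·1·0.625·70 = 105 kips.
  Edge l_c = 1.625 − 1.125/2 = 1.062 → r_n = 55.78 kips; interior l_c = 3 − 1.125 = 1.875 → r_n = 98.44 kips.
  R_n,bearing = 1·55.78 + 1·98.44 = 154.2 kips → 154.2 / 2 = 77.1 kips.
Bolt shear governs: 53.4 kips.

53.4 kips (bolt shear governs)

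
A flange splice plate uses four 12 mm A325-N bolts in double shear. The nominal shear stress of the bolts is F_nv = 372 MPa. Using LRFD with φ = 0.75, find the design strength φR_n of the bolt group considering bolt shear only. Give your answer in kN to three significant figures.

252 kN

A_b = π × 12² / 4 = 113.1 mm².
R_n = F_nv · A_b · n · n_s = 372 × 113.1 × 4 × 2 / 1000 = 336.6 kN.
Design strength φR_n = 0.75 × 336.6 = 252 kN.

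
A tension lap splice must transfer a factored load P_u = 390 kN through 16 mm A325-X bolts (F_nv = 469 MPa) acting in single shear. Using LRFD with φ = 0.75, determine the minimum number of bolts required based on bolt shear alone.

A_b = π·16²/4 = 201.1 mm².
Per-bolt design strength φR_n = 0.75 × 469 × 201.1 × 1 / 1000 = 70.72 kN.
n ≥ 390 / 70.72 = 5.514 → use 6 bolts.

6 bolts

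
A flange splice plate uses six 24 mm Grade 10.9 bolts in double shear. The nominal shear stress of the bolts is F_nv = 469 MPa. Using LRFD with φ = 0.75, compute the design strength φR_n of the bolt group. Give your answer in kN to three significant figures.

1910 kN

A_b = π × 24² / 4 = 452.4 mm².
R_n = F_nv · A_b · n · n_s = 469 × 452.4 × 6 × 2 / 1000 = 2546 kN.
Design strength φR_n = 0.75 × 2546 = 1910 kN.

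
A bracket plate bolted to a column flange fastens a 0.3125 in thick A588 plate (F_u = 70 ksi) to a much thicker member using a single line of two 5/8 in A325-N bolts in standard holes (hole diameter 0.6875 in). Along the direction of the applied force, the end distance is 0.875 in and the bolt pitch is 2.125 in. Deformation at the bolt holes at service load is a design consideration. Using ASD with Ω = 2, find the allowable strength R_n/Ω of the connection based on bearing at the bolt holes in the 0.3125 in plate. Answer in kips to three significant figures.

Per bolt r_n = 1.2 l_c t F_u ≤ 2.4 d t F_u; upper limit = 2.4 × 0.625 × 0.3125 × 70 = 32.81 kips.
Edge bolt: l_c = 0.875 − 0.6875/2 = 0.5312 in → 1.2 × 0.5312 × 0.3125 × 70 = 13.95 → r_n = 13.95 kips.
Interior bolts: l_c = 2.125 − 0.6875 = 1.438 in → 1.2 × 1.438 × 0.3125 × 70 = 37.73 → r_n = 32.81 kips.
R_n = 1 × 13.95 + 1 × 32.81 = 46.76 kips.
Allowable strength R_n/Ω = 46.76 / 2 = 23.4 kips.

23.4 kips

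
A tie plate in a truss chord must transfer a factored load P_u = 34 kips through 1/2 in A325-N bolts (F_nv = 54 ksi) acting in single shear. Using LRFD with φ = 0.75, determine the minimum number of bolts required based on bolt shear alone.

5 bolts

A_b = π·0.5²/4 = 0.1963 in².
Per-bolt design strength φR_n = 0.75 × 54 × 0.1963 × 1 = 7.952 kips.
n ≥ 34 / 7.952 = 4.276 → use 5 bolts.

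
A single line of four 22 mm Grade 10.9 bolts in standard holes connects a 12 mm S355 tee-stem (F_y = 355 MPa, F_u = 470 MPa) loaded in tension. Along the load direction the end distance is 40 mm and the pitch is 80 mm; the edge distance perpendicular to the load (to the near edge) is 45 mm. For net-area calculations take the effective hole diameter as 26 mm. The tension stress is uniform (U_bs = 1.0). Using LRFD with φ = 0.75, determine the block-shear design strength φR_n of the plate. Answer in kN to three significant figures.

615 kN

Shear plane L_v = 40 + 3·80 = 280 mm; A_gv = 280 × 12 = 3360 mm².
A_nv = (280 − 3.5·26) × 12 = 2268 mm².
A_nt = (45 − 0.5·26) × 12 = 384 mm².
0.6 F_u A_nv = 639.6 kN; 0.6 F_y A_gv = 715.7 kN → shear rupture governs the shear term.
R_n = 639.6 + 1.0 × 470 × 384 / 1000 = 820.1 kN.
Design strength φR_n = 0.75 × 820.1 = 615 kN.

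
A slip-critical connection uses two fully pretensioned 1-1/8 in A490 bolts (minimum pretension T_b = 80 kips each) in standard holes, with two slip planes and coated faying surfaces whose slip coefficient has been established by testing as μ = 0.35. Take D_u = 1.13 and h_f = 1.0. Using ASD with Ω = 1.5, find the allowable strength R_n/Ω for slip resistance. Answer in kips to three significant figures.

84.4 kips

R_n = μ · D_u · h_f · T_b · n_s · n_b = 0.35 × 1.13 × 1.0 × 80 × 2 × 2 = 126.6 kips.
Allowable strength R_n/Ω = 126.6 / 1.5 = 84.4 kips.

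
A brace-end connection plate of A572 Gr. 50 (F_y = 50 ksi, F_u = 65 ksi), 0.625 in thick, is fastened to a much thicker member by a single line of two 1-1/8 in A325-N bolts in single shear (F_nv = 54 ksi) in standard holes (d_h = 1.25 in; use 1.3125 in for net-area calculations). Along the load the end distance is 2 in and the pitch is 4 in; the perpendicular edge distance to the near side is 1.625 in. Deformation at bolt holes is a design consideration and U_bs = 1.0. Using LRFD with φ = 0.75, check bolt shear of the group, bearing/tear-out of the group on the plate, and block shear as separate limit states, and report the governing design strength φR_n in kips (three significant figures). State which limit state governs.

Bolt shear: A_b = π·1.125²/4 = 0.994 in²; R_n = 54 × 0.994 × 2 × 1 = 107.4 kips → 0.75 × 107.4 = 80.5 kips.
Bearing: edge l_c = 1.375, r_n = 67.03 kips; interior l_c = 2.75, r_n = 109.7 kips; R_n = 67.03 + 1·109.7 = 176.7 kips → 133 kips.
Block shear: A_gv = 3.75, A_nv = 2.52, A_nt = 0.6055 in²; R_n = min(0.6F_uA_nv, 0.6F_yA_gv) + U_bs·F_u·A_nt = 137.6 kips → 103 kips.
Bolt shear governs: 80.5 kips.

80.5 kips (bolt shear governs)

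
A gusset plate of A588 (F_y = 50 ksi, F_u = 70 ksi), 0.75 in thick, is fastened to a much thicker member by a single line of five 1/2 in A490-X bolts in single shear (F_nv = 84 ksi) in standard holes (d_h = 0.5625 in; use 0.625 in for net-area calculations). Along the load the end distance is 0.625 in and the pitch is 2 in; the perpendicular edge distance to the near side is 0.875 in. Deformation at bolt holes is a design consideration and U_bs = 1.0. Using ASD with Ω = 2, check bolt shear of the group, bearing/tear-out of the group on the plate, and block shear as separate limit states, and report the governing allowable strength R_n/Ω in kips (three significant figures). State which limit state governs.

41.2 kips (bolt shear governs)

Bolt shear: A_b = π·0.5²/4 = 0.1963 in²; R_n = 84 × 0.1963 × 5 × 1 = 82.47 kips → 82.47 / 2 = 41.2 kips.
Bearing: edge l_c = 0.3438, r_n = 21.66 kips; interior l_c = 1.438, r_n = 63 kips; R_n = 21.66 + 4·63 = 273.7 kips → 137 kips.
Block shear: A_gv = 6.469, A_nv = 4.359, A_nt = 0.4219 in²; R_n = min(0.6F_uA_nv, 0.6F_yA_gv) + U_bs·F_u·A_nt = 212.6 kips → 106 kips.
Bolt shear governs: 41.2 kips.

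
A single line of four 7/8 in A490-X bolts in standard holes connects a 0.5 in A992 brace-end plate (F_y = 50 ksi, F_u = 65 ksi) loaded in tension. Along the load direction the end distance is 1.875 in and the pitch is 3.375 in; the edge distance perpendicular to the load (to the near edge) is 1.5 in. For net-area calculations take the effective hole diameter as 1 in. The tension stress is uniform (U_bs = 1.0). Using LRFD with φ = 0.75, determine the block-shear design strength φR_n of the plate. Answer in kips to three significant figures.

Shear plane L_v = 1.875 + 3·3.375 = 12 in; A_gv = 12 × 0.5 = 6 in².
A_nv = (12 − 3.5·1) × 0.5 = 4.25 in².
A_nt = (1.5 − 0.5·1) × 0.5 = 0.5 in².
0.6 F_u A_nv = 165.8 kips; 0.6 F_y A_gv = 180 kips → shear rupture governs the shear term.
R_n = 165.8 + 1.0 × 65 × 0.5 = 198.2 kips.
Design strength φR_n = 0.75 × 198.2 = 149 kips.

149 kips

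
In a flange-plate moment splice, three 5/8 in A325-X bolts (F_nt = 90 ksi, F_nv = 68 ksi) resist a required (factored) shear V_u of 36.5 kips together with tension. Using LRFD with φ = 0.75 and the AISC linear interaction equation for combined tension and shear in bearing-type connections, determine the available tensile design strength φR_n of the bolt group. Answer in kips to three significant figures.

A_b = π·0.625²/4 = 0.3068 in²; f_rv = 36.5 / (3 × 0.3068) = 39.66 ksi.
F'_nt = 1.3 F_nt − (F_nt / φF_nv) f_rv = 1.3·90 − (90/(0.75·68))·39.66 = 47.02 ksi, capped at F_nt → F'_nt = 47.02 ksi.
R_n = F'_nt · A_b · n = 47.02 × 0.3068 × 3 = 43.27 kips.
Design strength φR_n = 0.75 × 43.27 = 32.5 kips.

32.5 kips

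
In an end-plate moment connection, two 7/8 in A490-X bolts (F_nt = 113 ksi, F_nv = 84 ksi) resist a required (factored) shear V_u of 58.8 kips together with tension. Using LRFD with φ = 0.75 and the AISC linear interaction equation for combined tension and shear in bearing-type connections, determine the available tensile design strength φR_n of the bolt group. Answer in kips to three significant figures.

A_b = π·0.875²/4 = 0.6013 in²; f_rv = 58.8 / (2 × 0.6013) = 48.89 ksi.
F'_nt = 1.3 F_nt − (F_nt / φF_nv) f_rv = 1.3·113 − (113/(0.75·84))·48.89 = 59.2 ksi, capped at F_nt → F'_nt = 59.2 ksi.
R_n = F'_nt · A_b · n = 59.2 × 0.6013 × 2 = 71.2 kips.
Design strength φR_n = 0.75 × 71.2 = 53.4 kips.

53.4 kips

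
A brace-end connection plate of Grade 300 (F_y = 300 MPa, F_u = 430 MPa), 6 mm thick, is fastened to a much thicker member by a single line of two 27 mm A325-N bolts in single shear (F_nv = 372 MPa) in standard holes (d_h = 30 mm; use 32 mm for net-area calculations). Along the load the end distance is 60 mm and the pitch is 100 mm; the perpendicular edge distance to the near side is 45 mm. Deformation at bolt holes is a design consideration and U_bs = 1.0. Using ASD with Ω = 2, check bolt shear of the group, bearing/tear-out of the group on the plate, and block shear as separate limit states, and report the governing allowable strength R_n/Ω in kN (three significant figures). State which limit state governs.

Bolt shear: A_b = π·27²/4 = 572.6 mm²; R_n = 372 × 572.6 × 2 × 1 / 1000 = 426 kN → 426 / 2 = 213 kN.
Bearing: edge l_c = 45, r_n = 139.3 kN; interior l_c = 70, r_n = 167.2 kN; R_n = 139.3 + 1·167.2 = 306.5 kN → 153 kN.
Block shear: A_gv = 960, A_nv = 672, A_nt = 174 mm²; R_n = min(0.6F_uA_nv, 0.6F_yA_gv) + U_bs·F_u·A_nt = 247.6 kN → 124 kN.
Block shear governs: 124 kN.

124 kN (block shear governs)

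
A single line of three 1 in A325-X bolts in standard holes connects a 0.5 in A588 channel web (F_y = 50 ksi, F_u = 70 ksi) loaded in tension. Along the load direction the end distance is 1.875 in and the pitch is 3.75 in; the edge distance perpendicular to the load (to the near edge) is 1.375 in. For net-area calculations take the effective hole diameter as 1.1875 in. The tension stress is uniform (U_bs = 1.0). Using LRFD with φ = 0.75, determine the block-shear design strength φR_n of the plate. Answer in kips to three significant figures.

121 kips

Shear plane L_v = 1.875 + 2·3.75 = 9.375 in; A_gv = 9.375 × 0.5 = 4.688 in².
A_nv = (9.375 − 2.5·1.1875) × 0.5 = 3.203 in².
A_nt = (1.375 − 0.5·1.1875) × 0.5 = 0.3906 in².
0.6 F_u A_nv = 134.5 kips; 0.6 F_y A_gv = 140.6 kips → shear rupture governs the shear term.
R_n = 134.5 + 1.0 × 70 × 0.3906 = 161.9 kips.
Design strength φR_n = 0.75 × 161.9 = 121 kips.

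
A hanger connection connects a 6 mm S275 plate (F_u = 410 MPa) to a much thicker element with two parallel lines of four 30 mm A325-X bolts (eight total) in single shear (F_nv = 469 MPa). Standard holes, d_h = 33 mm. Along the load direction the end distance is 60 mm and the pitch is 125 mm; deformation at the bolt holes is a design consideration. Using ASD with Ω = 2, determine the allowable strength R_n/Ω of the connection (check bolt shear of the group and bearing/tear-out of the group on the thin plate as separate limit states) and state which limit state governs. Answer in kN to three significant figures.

660 kN (bearing governs)

Bolt shear: A_b = π·30²/4 = 706.9 mm²; R_n = 469 × 706.9 × 8 × 1 / 1000 = 2652 kN → 2652 / 2 = 1330 kN.
Bearing (1.2 l_c t F_u ≤ 2.4 d t F_u): upper limit = 2.4·30·6·410 / 1000 = 177.1 kN.
  Edge l_c = 60 − 33/2 = 43.5 → r_n = 128.4 kN; interior l_c = 125 − 33 = 92 → r_n = 177.1 kN.
  R_n,bearing = 2·128.4 + 6·177.1 = 1320 kN → 1320 / 2 = 660 kN.
Bearing governs: 660 kN.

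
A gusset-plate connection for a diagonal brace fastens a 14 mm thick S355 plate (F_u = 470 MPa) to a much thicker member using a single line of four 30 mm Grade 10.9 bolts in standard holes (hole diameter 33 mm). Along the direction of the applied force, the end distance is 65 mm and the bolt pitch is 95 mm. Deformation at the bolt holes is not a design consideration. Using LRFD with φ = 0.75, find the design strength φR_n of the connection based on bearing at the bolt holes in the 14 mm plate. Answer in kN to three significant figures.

1690 kN

Per bolt r_n = 1.5 l_c t F_u ≤ 3.0 d t F_u; upper limit = 3.0 × 30 × 14 × 470 / 1000 = 592.2 kN.
Edge bolt: l_c = 65 − 33/2 = 48.5 mm → 1.5 × 48.5 × 14 × 470 / 1000 = 478.7 → r_n = 478.7 kN.
Interior bolts: l_c = 95 − 33 = 62 mm → 1.5 × 62 × 14 × 470 / 1000 = 611.9 → r_n = 592.2 kN.
R_n = 1 × 478.7 + 3 × 592.2 = 2255 kN.
Design strength φR_n = 0.75 × 2255 = 1690 kN.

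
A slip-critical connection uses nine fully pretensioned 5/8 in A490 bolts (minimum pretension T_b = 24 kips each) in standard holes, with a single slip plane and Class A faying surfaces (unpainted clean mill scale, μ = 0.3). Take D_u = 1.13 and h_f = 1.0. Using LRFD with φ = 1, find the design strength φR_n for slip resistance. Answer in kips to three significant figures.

R_n = μ · D_u · h_f · T_b · n_s · n_b = 0.3 × 1.13 × 1.0 × 24 × 1 × 9 = 73.22 kips.
Design strength φR_n = 1 × 73.22 = 73.2 kips.

73.2 kips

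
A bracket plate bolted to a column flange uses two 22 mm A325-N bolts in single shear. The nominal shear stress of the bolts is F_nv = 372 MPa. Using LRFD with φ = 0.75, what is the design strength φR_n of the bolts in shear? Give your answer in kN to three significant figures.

212 kN

A_b = π × 22² / 4 = 380.1 mm².
R_n = F_nv · A_b · n · n_s = 372 × 380.1 × 2 × 1 / 1000 = 282.8 kN.
Design strength φR_n = 0.75 × 282.8 = 212 kN.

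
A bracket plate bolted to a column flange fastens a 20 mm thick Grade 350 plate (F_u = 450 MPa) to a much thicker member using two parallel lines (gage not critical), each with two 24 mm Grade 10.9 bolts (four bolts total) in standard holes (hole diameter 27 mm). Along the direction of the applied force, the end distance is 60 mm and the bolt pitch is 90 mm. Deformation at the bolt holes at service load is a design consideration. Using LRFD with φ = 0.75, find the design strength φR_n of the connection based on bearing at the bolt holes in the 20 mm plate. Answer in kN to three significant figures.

1530 kN

Per bolt r_n = 1.2 l_c t F_u ≤ 2.4 d t F_u; upper limit = 2.4 × 24 × 20 × 450 / 1000 = 518.4 kN.
Edge bolt: l_c = 60 − 27/2 = 46.5 mm → 1.2 × 46.5 × 20 × 450 / 1000 = 502.2 → r_n = 502.2 kN.
Interior bolts: l_c = 90 − 27 = 63 mm → 1.2 × 63 × 20 × 450 / 1000 = 680.4 → r_n = 518.4 kN.
R_n = 2 × 502.2 + 2 × 518.4 = 2041 kN.
Design strength φR_n = 0.75 × 2041 = 1530 kN.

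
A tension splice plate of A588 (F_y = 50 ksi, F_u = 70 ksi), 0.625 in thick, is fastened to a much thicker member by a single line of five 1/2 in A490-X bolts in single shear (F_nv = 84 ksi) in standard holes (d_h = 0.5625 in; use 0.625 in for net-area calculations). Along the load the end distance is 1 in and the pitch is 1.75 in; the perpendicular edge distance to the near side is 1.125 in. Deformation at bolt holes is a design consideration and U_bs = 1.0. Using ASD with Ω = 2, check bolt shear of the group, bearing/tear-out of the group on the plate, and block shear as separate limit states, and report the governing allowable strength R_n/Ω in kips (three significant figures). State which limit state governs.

41.2 kips (bolt shear governs)

Bolt shear: A_b = π·0.5²/4 = 0.1963 in²; R_n = 84 × 0.1963 × 5 × 1 = 82.47 kips → 82.47 / 2 = 41.2 kips.
Bearing: edge l_c = 0.7188, r_n = 37.73 kips; interior l_c = 1.188, r_n = 52.5 kips; R_n = 37.73 + 4·52.5 = 247.7 kips → 124 kips.
Block shear: A_gv = 5, A_nv = 3.242, A_nt = 0.5078 in²; R_n = min(0.6F_uA_nv, 0.6F_yA_gv) + U_bs·F_u·A_nt = 171.7 kips → 85.9 kips.
Bolt shear governs: 41.2 kips.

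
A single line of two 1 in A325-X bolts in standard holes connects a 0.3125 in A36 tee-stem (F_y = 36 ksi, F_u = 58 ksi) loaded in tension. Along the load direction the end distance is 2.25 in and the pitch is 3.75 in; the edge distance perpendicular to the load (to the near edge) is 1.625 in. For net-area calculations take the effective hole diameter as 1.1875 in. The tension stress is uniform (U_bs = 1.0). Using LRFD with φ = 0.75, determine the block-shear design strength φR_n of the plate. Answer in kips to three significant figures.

Shear plane L_v = 2.25 + 1·3.75 = 6 in; A_gv = 6 × 0.3125 = 1.875 in².
A_nv = (6 − 1.5·1.1875) × 0.3125 = 1.318 in².
A_nt = (1.625 − 0.5·1.1875) × 0.3125 = 0.3223 in².
0.6 F_u A_nv = 45.88 kips; 0.6 F_y A_gv = 40.5 kips → shear yielding governs the shear term.
R_n = 40.5 + 1.0 × 58 × 0.3223 = 59.19 kips.
Design strength φR_n = 0.75 × 59.19 = 44.4 kips.

44.4 kips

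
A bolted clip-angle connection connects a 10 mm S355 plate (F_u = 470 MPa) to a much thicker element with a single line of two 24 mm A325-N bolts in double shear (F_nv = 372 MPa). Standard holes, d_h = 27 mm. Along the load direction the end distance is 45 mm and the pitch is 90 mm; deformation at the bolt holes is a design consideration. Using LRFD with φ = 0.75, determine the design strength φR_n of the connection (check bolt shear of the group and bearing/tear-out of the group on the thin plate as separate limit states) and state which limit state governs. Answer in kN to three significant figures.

Bolt shear: A_b = π·24²/4 = 452.4 mm²; R_n = 372 × 452.4 × 2 × 2 / 1000 = 673.2 kN → 0.75 × 673.2 = 505 kN.
Bearing (1.2 l_c t F_u ≤ 2.4 d t F_u): upper limit = 2.4·24·10·470 / 1000 = 270.7 kN.
  Edge l_c = 45 − 27/2 = 31.5 → r_n = 177.7 kN; interior l_c = 90 − 27 = 63 → r_n = 270.7 kN.
  R_n,bearing = 1·177.7 + 1·270.7 = 448.4 kN → 0.75 × 448.4 = 336 kN.
Bearing governs: 336 kN.

336 kN (bearing governs)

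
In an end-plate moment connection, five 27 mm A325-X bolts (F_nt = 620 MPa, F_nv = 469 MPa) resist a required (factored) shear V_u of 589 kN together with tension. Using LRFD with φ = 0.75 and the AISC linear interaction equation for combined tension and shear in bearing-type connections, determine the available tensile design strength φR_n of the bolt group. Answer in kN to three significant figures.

952 kN

A_b = π·27²/4 = 572.6 mm²; f_rv = 589 × 1000 / (5 × 572.6) = 205.7 MPa.
F'_nt = 1.3 F_nt − (F_nt / φF_nv) f_rv = 1.3·620 − (620/(0.75·469))·205.7 = 443.4 MPa, capped at F_nt → F'_nt = 443.4 MPa.
R_n = F'_nt · A_b · n = 443.4 × 572.6 × 5 / 1000 = 1269 kN.
Design strength φR_n = 0.75 × 1269 = 952 kN.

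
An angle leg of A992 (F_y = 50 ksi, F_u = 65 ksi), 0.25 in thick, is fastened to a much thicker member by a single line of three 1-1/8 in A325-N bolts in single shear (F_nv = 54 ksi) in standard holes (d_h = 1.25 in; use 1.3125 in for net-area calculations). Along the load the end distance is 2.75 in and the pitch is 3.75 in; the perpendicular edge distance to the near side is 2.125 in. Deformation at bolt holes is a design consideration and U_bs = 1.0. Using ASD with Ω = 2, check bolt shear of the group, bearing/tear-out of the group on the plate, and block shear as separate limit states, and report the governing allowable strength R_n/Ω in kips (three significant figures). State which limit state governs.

45.9 kips (block shear governs)

Bolt shear: A_b = π·1.125²/4 = 0.994 in²; R_n = 54 × 0.994 × 3 × 1 = 161 kips → 161 / 2 = 80.5 kips.
Bearing: edge l_c = 2.125, r_n = 41.44 kips; interior l_c = 2.5, r_n = 43.87 kips; R_n = 41.44 + 2·43.87 = 129.2 kips → 64.6 kips.
Block shear: A_gv = 2.562, A_nv = 1.742, A_nt = 0.3672 in²; R_n = min(0.6F_uA_nv, 0.6F_yA_gv) + U_bs·F_u·A_nt = 91.81 kips → 45.9 kips.
Block shear governs: 45.9 kips.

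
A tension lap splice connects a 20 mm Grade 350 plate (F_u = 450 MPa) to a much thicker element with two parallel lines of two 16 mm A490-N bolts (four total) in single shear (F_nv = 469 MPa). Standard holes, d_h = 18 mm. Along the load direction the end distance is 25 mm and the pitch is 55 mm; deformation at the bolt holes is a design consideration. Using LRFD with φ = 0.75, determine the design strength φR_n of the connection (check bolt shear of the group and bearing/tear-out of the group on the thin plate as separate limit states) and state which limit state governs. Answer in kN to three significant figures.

283 kN (bolt shear governs)

Bolt shear: A_b = π·16²/4 = 201.1 mm²; R_n = 469 × 201.1 × 4 × 1 / 1000 = 377.2 kN → 0.75 × 377.2 = 283 kN.
Bearing (1.2 l_c t F_u ≤ 2.4 d t F_u): upper limit = 2.4·16·20·450 / 1000 = 345.6 kN.
  Edge l_c = 25 − 18/2 = 16 → r_n = 172.8 kN; interior l_c = 55 − 18 = 37 → r_n = 345.6 kN.
  R_n,bearing = 2·172.8 + 2·345.6 = 1037 kN → 0.75 × 1037 = 778 kN.
Bolt shear governs: 283 kN.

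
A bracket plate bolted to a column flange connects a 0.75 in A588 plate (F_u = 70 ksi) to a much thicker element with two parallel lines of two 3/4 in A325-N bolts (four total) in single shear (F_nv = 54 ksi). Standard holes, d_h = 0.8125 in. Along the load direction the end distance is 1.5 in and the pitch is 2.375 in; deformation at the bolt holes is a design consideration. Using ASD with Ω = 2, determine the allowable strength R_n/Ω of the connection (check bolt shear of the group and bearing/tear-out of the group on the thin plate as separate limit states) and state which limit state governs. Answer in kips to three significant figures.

47.7 kips (bolt shear governs)

Bolt shear: A_b = π·0.75²/4 = 0.4418 in²; R_n = 54 × 0.4418 × 4 × 1 = 95.43 kips → 95.43 / 2 = 47.7 kips.
Bearing (1.2 l_c t F_u ≤ 2.4 d t F_u): upper limit = 2.4·0.75·0.75·70 = 94.5 kips.
  Edge l_c = 1.5 − 0.8125/2 = 1.094 → r_n = 68.91 kips; interior l_c = 2.375 − 0.8125 = 1.562 → r_n = 94.5 kips.
  R_n,bearing = 2·68.91 + 2·94.5 = 326.8 kips → 326.8 / 2 = 163 kips.
Bolt shear governs: 47.7 kips.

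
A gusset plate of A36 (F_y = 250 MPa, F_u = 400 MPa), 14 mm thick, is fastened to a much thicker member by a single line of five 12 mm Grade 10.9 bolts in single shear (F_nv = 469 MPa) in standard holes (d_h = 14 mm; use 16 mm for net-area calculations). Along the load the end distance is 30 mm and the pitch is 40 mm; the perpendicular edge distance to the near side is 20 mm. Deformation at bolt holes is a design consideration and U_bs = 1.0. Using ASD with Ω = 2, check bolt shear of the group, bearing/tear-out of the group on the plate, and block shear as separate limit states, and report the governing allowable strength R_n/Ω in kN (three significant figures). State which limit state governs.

Bolt shear: A_b = π·12²/4 = 113.1 mm²; R_n = 469 × 113.1 × 5 × 1 / 1000 = 265.2 kN → 265.2 / 2 = 133 kN.
Bearing: edge l_c = 23, r_n = 154.6 kN; interior l_c = 26, r_n = 161.3 kN; R_n = 154.6 + 4·161.3 = 799.7 kN → 400 kN.
Block shear: A_gv = 2660, A_nv = 1652, A_nt = 168 mm²; R_n = min(0.6F_uA_nv, 0.6F_yA_gv) + U_bs·F_u·A_nt = 463.7 kN → 232 kN.
Bolt shear governs: 133 kN.

133 kN (bolt shear governs)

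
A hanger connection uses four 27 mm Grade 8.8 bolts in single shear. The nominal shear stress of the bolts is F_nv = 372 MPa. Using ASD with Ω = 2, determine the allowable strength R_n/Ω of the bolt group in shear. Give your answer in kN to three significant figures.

A_b = π × 27² / 4 = 572.6 mm².
R_n = F_nv · A_b · n · n_s = 372 × 572.6 × 4 × 1 / 1000 = 852 kN.
Allowable strength R_n/Ω = 852 / 2 = 426 kN.

426 kN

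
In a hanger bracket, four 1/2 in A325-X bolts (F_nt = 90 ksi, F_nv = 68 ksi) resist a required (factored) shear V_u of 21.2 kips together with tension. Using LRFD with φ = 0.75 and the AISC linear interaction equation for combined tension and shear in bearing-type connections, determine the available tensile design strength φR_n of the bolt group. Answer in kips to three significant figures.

40.9 kips

A_b = π·0.5²/4 = 0.1963 in²; f_rv = 21.2 / (4 × 0.1963) = 26.99 ksi.
F'_nt = 1.3 F_nt − (F_nt / φF_nv) f_rv = 1.3·90 − (90/(0.75·68))·26.99 = 69.37 ksi, capped at F_nt → F'_nt = 69.37 ksi.
R_n = F'_nt · A_b · n = 69.37 × 0.1963 × 4 = 54.48 kips.
Design strength φR_n = 0.75 × 54.48 = 40.9 kips.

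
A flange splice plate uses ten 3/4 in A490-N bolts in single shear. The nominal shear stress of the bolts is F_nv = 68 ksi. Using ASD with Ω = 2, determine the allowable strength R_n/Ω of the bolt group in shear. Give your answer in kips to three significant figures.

150 kips

A_b = π × 0.75² / 4 = 0.4418 in².
R_n = F_nv · A_b · n · n_s = 68 × 0.4418 × 10 × 1 = 300.4 kips.
Allowable strength R_n/Ω = 300.4 / 2 = 150 kips.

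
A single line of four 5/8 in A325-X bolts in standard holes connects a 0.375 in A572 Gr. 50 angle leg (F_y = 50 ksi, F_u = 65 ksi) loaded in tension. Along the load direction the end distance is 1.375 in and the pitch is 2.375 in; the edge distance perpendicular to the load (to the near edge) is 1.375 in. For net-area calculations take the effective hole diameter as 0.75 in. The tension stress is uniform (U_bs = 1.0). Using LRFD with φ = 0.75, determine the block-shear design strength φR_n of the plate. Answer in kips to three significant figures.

Shear plane L_v = 1.375 + 3·2.375 = 8.5 in; A_gv = 8.5 × 0.375 = 3.188 in².
A_nv = (8.5 − 3.5·0.75) × 0.375 = 2.203 in².
A_nt = (1.375 − 0.5·0.75) × 0.375 = 0.375 in².
0.6 F_u A_nv = 85.92 kips; 0.6 F_y A_gv = 95.62 kips → shear rupture governs the shear term.
R_n = 85.92 + 1.0 × 65 × 0.375 = 110.3 kips.
Design strength φR_n = 0.75 × 110.3 = 82.7 kips.

82.7 kips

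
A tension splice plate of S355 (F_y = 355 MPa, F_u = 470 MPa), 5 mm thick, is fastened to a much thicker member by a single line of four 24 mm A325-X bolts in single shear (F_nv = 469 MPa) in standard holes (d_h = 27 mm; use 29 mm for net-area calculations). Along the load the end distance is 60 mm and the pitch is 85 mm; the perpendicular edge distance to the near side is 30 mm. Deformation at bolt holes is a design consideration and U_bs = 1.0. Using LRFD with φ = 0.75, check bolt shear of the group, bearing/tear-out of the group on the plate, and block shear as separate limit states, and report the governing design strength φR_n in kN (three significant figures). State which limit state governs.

Bolt shear: A_b = π·24²/4 = 452.4 mm²; R_n = 469 × 452.4 × 4 × 1 / 1000 = 848.7 kN → 0.75 × 848.7 = 637 kN.
Bearing: edge l_c = 46.5, r_n = 131.1 kN; interior l_c = 58, r_n = 135.4 kN; R_n = 131.1 + 3·135.4 = 537.2 kN → 403 kN.
Block shear: A_gv = 1575, A_nv = 1068, A_nt = 77.5 mm²; R_n = min(0.6F_uA_nv, 0.6F_yA_gv) + U_bs·F_u·A_nt = 337.5 kN → 253 kN.
Block shear governs: 253 kN.

253 kN (block shear governs)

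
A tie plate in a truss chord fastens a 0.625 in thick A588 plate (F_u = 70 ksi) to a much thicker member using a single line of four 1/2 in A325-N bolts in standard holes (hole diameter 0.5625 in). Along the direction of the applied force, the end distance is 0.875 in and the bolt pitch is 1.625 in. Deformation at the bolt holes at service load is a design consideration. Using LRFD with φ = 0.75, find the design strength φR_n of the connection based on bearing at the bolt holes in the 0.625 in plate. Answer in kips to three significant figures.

Per bolt r_n = 1.2 l_c t F_u ≤ 2.4 d t F_u; upper limit = 2.4 × 0.5 × 0.625 × 70 = 52.5 kips.
Edge bolt: l_c = 0.875 − 0.5625/2 = 0.5938 in → 1.2 × 0.5938 × 0.625 × 70 = 31.17 → r_n = 31.17 kips.
Interior bolts: l_c = 1.625 − 0.5625 = 1.062 in → 1.2 × 1.062 × 0.625 × 70 = 55.78 → r_n = 52.5 kips.
R_n = 1 × 31.17 + 3 × 52.5 = 188.7 kips.
Design strength φR_n = 0.75 × 188.7 = 142 kips.

142 kips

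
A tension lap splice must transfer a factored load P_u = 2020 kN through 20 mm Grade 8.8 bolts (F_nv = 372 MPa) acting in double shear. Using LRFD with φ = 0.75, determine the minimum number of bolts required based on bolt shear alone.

A_b = π·20²/4 = 314.2 mm².
Per-bolt design strength φR_n = 0.75 × 372 × 314.2 × 2 / 1000 = 175.3 kN.
n ≥ 2020 / 175.3 = 11.52 → use 12 bolts.

12 bolts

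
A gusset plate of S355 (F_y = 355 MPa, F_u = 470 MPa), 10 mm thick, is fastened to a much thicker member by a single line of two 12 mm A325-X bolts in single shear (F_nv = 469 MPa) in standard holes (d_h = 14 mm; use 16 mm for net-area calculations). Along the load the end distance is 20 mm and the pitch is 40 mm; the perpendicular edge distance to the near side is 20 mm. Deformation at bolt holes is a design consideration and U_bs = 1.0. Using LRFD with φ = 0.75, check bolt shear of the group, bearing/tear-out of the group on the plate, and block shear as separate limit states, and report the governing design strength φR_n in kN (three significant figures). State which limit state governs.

79.6 kN (bolt shear governs)

Bolt shear: A_b = π·12²/4 = 113.1 mm²; R_n = 469 × 113.1 × 2 × 1 / 1000 = 106.1 kN → 0.75 × 106.1 = 79.6 kN.
Bearing: edge l_c = 13, r_n = 73.32 kN; interior l_c = 26, r_n = 135.4 kN; R_n = 73.32 + 1·135.4 = 208.7 kN → 157 kN.
Block shear: A_gv = 600, A_nv = 360, A_nt = 120 mm²; R_n = min(0.6F_uA_nv, 0.6F_yA_gv) + U_bs·F_u·A_nt = 157.9 kN → 118 kN.
Bolt shear governs: 79.6 kN.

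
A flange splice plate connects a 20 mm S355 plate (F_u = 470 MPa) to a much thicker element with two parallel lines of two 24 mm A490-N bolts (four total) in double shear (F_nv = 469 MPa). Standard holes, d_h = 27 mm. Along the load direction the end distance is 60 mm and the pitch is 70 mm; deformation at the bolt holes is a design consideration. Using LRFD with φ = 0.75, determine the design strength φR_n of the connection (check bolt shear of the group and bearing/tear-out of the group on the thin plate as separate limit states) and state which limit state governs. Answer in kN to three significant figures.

Bolt shear: A_b = π·24²/4 = 452.4 mm²; R_n = 469 × 452.4 × 4 × 2 / 1000 = 1697 kN → 0.75 × 1697 = 1270 kN.
Bearing (1.2 l_c t F_u ≤ 2.4 d t F_u): upper limit = 2.4·24·20·470 / 1000 = 541.4 kN.
  Edge l_c = 60 − 27/2 = 46.5 → r_n = 524.5 kN; interior l_c = 70 − 27 = 43 → r_n = 485 kN.
  R_n,bearing = 2·524.5 + 2·485 = 2019 kN → 0.75 × 2019 = 1510 kN.
Bolt shear governs: 1270 kN.

1270 kN (bolt shear governs)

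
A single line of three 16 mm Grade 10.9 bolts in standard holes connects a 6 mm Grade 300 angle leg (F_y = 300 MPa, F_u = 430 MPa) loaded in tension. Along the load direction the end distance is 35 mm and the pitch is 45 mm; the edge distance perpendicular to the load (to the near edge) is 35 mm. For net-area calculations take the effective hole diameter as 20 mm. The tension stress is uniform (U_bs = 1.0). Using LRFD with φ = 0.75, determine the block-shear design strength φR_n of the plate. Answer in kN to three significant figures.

135 kN

Shear plane L_v = 35 + 2·45 = 125 mm; A_gv = 125 × 6 = 750 mm².
A_nv = (125 − 2.5·20) × 6 = 450 mm².
A_nt = (35 − 0.5·20) × 6 = 150 mm².
0.6 F_u A_nv = 116.1 kN; 0.6 F_y A_gv = 135 kN → shear rupture governs the shear term.
R_n = 116.1 + 1.0 × 430 × 150 / 1000 = 180.6 kN.
Design strength φR_n = 0.75 × 180.6 = 135 kN.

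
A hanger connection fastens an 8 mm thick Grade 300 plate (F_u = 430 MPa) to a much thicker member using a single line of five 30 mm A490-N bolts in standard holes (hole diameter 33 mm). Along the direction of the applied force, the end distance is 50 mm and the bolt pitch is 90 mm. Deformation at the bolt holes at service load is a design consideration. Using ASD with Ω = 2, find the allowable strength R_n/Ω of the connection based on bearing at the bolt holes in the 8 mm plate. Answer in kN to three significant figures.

540 kN

Per bolt r_n = 1.2 l_c t F_u ≤ 2.4 d t F_u; upper limit = 2.4 × 30 × 8 × 430 / 1000 = 247.7 kN.
Edge bolt: l_c = 50 − 33/2 = 33.5 mm → 1.2 × 33.5 × 8 × 430 / 1000 = 138.3 → r_n = 138.3 kN.
Interior bolts: l_c = 90 − 33 = 57 mm → 1.2 × 57 × 8 × 430 / 1000 = 235.3 → r_n = 235.3 kN.
R_n = 1 × 138.3 + 4 × 235.3 = 1079 kN.
Allowable strength R_n/Ω = 1079 / 2 = 540 kN.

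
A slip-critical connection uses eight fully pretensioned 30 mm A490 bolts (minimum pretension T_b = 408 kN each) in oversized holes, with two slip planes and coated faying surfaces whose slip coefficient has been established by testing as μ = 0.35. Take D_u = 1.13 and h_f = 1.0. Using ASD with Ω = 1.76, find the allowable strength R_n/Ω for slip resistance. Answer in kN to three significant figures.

R_n = μ · D_u · h_f · T_b · n_s · n_b = 0.35 × 1.13 × 1.0 × 408 × 2 × 8 = 2582 kN.
Allowable strength R_n/Ω = 2582 / 1.76 = 1470 kN.

1470 kN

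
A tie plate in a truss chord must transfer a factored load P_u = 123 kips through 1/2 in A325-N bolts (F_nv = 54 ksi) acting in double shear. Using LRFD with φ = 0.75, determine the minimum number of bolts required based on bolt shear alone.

8 bolts

A_b = π·0.5²/4 = 0.1963 in².
Per-bolt design strength φR_n = 0.75 × 54 × 0.1963 × 2 = 15.9 kips.
n ≥ 123 / 15.9 = 7.734 → use 8 bolts.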